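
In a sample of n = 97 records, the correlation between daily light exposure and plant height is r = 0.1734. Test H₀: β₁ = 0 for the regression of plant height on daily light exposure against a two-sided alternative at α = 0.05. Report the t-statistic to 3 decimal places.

t = r·√(n − 2)/√(1 − r²) = 0.1734·√95/√0.969932 = 1.716.
df = n − 2 = 95.
Two-sided p ≈ 0.0894, which is ≥ 0.05, so fail to reject H₀.
The data do not give significant evidence of a linear association between daily light exposure and plant height.

t = 1.716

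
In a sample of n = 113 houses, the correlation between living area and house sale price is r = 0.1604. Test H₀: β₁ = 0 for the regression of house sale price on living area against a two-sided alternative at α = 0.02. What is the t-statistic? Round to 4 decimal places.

t = r·√(n − 2)/√(1 − r²) = 0.1604·√111/√0.974272 = 1.7121.
df = n − 2 = 111.
Two-sided p ≈ 0.0897, which is ≥ 0.02, so fail to reject H₀.
The data do not give significant evidence of a linear association between living area and house sale price.

t = 1.7121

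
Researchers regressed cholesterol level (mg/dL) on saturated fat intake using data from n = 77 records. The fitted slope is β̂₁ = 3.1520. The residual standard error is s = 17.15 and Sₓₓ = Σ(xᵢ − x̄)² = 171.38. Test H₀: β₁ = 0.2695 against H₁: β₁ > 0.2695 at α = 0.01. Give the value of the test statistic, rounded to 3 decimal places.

SE(β̂₁) = s/√Sₓₓ = 17.15/√171.38 = 1.31004.
t = (3.1520 − 0.2695) / 1.31004 = 2.200.
df = n − 2 = 75.
One-sided p ≈ 0.0154, which is ≥ 0.01, so fail to reject H₀.
The data do not give significant evidence that the true slope on saturated fat intake exceeds 0.2695 mg/dL per unit.

t = 2.200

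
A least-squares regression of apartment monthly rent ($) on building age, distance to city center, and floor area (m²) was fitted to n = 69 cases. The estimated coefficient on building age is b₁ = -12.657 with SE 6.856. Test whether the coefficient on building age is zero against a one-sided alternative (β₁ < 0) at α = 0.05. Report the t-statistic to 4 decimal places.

t = -1.8461

H₀: β₁ = 0 vs H₁: β₁ < 0.
t = (b₁ − β₁⁰)/SE = -12.657 / 6.856 = -1.8461.
df = n − k − 1 = 69 − 3 − 1 = 65.
One-sided p ≈ 0.0347, which is < 0.05, so reject H₀.
There is evidence that the true slope on building age is negative, holding the other predictors fixed.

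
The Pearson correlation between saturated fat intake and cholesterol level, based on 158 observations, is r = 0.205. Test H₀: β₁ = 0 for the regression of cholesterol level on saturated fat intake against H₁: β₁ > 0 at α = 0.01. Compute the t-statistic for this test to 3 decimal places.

t = r·√(n − 2)/√(1 − r²) = 0.205·√156/√0.957975 = 2.616.
df = n − 2 = 156.
One-sided p ≈ 0.0049, which is < 0.01, so reject H₀.
There is evidence of a linear association between saturated fat intake and cholesterol level.

t = 2.616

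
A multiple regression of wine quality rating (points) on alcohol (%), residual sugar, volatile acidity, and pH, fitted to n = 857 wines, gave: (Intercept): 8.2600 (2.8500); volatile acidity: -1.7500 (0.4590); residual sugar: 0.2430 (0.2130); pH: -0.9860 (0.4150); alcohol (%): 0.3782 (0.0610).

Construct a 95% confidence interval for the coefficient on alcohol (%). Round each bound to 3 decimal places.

Read off: b = 0.3782, SE = 0.0610 for alcohol (%).
df = n − k − 1 = 857 − 4 − 1 = 852.
t* = t_{0.025, 852} = 1.962752.
Margin = t* × SE = 1.962752 × 0.0610 = 0.11973.
CI: 0.3782 ± 0.11973 → (0.258, 0.498).

(0.258, 0.498)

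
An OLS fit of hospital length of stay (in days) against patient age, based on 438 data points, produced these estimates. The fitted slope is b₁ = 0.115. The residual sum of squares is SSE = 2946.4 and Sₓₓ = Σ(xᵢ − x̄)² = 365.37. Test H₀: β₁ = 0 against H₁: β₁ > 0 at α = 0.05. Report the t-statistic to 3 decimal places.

MSE = SSE/(n − 2) = 2946.4/436 = 6.7578.
SE(b₁) = √(MSE/Sₓₓ) = √(6.7578/365.37) = 0.135999.
t = 0.115 / 0.135999 = 0.846.
df = n − 2 = 436.
One-sided p ≈ 0.1991, which is ≥ 0.05, so fail to reject H₀.
The data do not give significant evidence that the true slope on patient age is positive.

t = 0.846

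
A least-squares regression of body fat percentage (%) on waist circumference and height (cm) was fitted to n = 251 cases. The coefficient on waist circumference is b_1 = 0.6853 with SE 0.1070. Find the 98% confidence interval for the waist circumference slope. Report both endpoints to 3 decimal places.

df = n − k − 1 = 251 − 2 − 1 = 248.
t* = t_{0.01, 248} = 2.341478.
Margin = t* × SE = 2.341478 × 0.1070 = 0.25054.
CI: 0.6853 ± 0.25054 → (0.435, 0.936).
With 98% confidence, each one-unit increase in waist circumference is associated with a change of between 0.435 and 0.936 % in body fat percentage, holding the other predictors fixed.

(0.435, 0.936)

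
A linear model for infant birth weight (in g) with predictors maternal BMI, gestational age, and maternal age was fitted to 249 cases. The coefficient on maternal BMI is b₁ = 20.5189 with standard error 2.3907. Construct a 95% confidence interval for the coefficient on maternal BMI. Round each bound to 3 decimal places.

(15.810, 25.228)

df = n − k − 1 = 249 − 3 − 1 = 245.
t* = t_{0.025, 245} = 1.969694.
Margin = t* × SE = 1.969694 × 2.3907 = 4.70895.
CI: 20.5189 ± 4.70895 → (15.810, 25.228).
With 95% confidence, each one-unit increase in maternal BMI is associated with a change of between 15.810 and 25.228 g in infant birth weight, holding the other predictors fixed.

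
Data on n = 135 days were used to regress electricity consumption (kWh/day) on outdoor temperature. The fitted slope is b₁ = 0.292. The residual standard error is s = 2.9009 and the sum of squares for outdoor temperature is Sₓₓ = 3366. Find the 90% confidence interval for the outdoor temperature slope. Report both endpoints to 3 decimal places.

SE(b₁) = s/√Sₓₓ = 2.9009/√3366 = 0.0500007.
df = n − 2 = 133.
t* = t_{0.05, 133} = 1.656391.
Margin = t* × SE = 1.656391 × 0.0500007 = 0.08282.
CI: 0.292 ± 0.08282 → (0.209, 0.375).
With 90% confidence, each one-unit increase in outdoor temperature is associated with a change of between 0.209 and 0.375 kWh/day in electricity consumption.

(0.209, 0.375)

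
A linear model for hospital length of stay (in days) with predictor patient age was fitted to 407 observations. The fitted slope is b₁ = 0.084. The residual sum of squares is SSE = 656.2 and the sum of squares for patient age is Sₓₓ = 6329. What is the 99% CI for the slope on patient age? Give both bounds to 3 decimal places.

(0.043, 0.125)

MSE = SSE/(n − 2) = 656.2/405 = 1.62025.
SE(b₁) = √(MSE/Sₓₓ) = √(1.62025/6329) = 0.0160001.
df = n − 2 = 405.
t* = t_{0.005, 405} = 2.588023.
Margin = t* × SE = 2.588023 × 0.0160001 = 0.04141.
CI: 0.084 ± 0.04141 → (0.043, 0.125).
With 99% confidence, each one-unit increase in patient age is associated with a change of between 0.043 and 0.125 days in hospital length of stay.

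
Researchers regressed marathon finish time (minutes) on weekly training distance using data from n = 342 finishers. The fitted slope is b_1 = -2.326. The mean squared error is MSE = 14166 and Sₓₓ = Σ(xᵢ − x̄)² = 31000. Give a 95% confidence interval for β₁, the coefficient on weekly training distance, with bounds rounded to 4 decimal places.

SE(b_1) = √(MSE/Sₓₓ) = √(14166/31000) = 0.675994.
df = n − 2 = 340.
t* = t_{0.025, 340} = 1.966966.
Margin = t* × SE = 1.966966 × 0.675994 = 1.329657.
CI: -2.326 ± 1.329657 → (-3.6557, -0.9963).
With 95% confidence, each one-unit increase in weekly training distance is associated with a change of between -3.6557 and -0.9963 minutes in marathon finish time.

(-3.6557, -0.9963)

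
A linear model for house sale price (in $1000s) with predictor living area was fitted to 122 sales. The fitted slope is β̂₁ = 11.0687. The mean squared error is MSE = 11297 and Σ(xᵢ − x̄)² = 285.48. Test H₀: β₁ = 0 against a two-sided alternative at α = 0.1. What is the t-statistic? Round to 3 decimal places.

SE(β̂₁) = √(MSE/Sₓₓ) = √(11297/285.48) = 6.29062.
t = 11.0687 / 6.29062 = 1.760.
df = n − 2 = 120.
Two-sided p ≈ 0.0810, which is < 0.1, so reject H₀.
There is evidence that living area is associated with house sale price.

t = 1.760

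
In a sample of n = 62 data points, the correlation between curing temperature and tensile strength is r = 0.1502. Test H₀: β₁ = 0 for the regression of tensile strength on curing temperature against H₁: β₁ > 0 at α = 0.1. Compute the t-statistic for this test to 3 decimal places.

t = 1.177

t = r·√(n − 2)/√(1 − r²) = 0.1502·√60/√0.97744 = 1.177.
df = n − 2 = 60.
One-sided p ≈ 0.1220, which is ≥ 0.1, so fail to reject H₀.
The data do not give significant evidence of a linear association between curing temperature and tensile strength.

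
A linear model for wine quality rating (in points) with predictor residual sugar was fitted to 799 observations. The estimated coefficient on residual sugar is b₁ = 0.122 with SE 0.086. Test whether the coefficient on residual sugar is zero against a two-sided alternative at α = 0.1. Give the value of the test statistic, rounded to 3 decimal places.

t = 1.419

H₀: β₁ = 0 vs H₁: β₁ ≠ 0.
t = (b₁ − β₁⁰)/SE = 0.122 / 0.086 = 1.419.
df = n − 2 = 799 − 2 = 797.
Two-sided p ≈ 0.1564, which is ≥ 0.1, so fail to reject H₀.
The data do not give significant evidence of an association between residual sugar and wine quality rating.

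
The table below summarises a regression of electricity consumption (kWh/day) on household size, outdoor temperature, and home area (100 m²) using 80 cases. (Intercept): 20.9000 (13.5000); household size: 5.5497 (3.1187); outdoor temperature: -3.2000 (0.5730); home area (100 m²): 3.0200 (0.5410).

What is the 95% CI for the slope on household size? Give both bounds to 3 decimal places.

Read off: b = 5.5497, SE = 3.1187 for household size.
df = n − k − 1 = 80 − 3 − 1 = 76.
t* = t_{0.025, 76} = 1.991673.
Margin = t* × SE = 1.991673 × 3.1187 = 6.21143.
CI: 5.5497 ± 6.21143 → (-0.662, 11.761).

(-0.662, 11.761)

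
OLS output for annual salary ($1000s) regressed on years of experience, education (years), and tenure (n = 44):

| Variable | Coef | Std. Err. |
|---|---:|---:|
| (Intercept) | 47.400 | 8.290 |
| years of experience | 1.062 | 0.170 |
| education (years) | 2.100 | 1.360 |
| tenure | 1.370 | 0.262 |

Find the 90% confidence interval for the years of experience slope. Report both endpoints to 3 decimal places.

Read off: b = 1.062, SE = 0.170 for years of experience.
df = n − k − 1 = 44 − 3 − 1 = 40.
t* = t_{0.05, 40} = 1.683851.
Margin = t* × SE = 1.683851 × 0.170 = 0.28625.
CI: 1.062 ± 0.28625 → (0.776, 1.348).

(0.776, 1.348)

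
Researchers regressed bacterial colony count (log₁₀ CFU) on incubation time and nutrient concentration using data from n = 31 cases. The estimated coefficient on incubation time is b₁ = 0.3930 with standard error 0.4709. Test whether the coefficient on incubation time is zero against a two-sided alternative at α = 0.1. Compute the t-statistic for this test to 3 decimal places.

t = 0.835

H₀: β₁ = 0 vs H₁: β₁ ≠ 0.
t = (b₁ − β₁⁰)/SE = 0.3930 / 0.4709 = 0.835.
df = n − k − 1 = 31 − 2 − 1 = 28.
Two-sided p ≈ 0.4110, which is ≥ 0.1, so fail to reject H₀.
The data do not give significant evidence of an association between incubation time and bacterial colony count, after adjusting for the other predictors.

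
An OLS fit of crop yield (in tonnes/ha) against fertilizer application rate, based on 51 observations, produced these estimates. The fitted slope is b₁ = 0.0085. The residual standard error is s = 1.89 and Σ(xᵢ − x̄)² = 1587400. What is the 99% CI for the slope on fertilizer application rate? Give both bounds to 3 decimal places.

(0.004, 0.013)

SE(b₁) = s/√Sₓₓ = 1.89/√1587400 = 0.00150009.
df = n − 2 = 49.
t* = t_{0.005, 49} = 2.679952.
Margin = t* × SE = 2.679952 × 0.00150009 = 0.00402.
CI: 0.0085 ± 0.00402 → (0.004, 0.013).
With 99% confidence, each one-unit increase in fertilizer application rate is associated with a change of between 0.004 and 0.013 tonnes/ha in crop yield.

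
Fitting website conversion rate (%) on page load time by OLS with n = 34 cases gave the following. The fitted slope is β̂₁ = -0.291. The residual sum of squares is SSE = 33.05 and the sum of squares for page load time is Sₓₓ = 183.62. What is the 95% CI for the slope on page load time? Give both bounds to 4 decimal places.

(-0.4438, -0.1382)

MSE = SSE/(n − 2) = 33.05/32 = 1.03281.
SE(β̂₁) = √(MSE/Sₓₓ) = √(1.03281/183.62) = 0.0749982.
df = n − 2 = 32.
t* = t_{0.025, 32} = 2.036933.
Margin = t* × SE = 2.036933 × 0.0749982 = 0.152766.
CI: -0.291 ± 0.152766 → (-0.4438, -0.1382).
With 95% confidence, each one-unit increase in page load time is associated with a change of between -0.4438 and -0.1382 % in website conversion rate.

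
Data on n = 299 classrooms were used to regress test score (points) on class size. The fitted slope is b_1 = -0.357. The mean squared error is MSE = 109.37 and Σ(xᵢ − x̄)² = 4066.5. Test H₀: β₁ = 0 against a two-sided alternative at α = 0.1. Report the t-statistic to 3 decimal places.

t = -2.177

SE(b_1) = √(MSE/Sₓₓ) = √(109.37/4066.5) = 0.163998.
t = -0.357 / 0.163998 = -2.177.
df = n − 2 = 297.
Two-sided p ≈ 0.0303, which is < 0.1, so reject H₀.
There is evidence that class size is associated with test score.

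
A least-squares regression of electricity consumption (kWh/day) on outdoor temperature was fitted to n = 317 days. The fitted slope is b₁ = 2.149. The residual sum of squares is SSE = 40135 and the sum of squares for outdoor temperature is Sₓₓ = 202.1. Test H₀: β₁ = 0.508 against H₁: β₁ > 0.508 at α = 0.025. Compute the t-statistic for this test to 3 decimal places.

MSE = SSE/(n − 2) = 40135/315 = 127.413.
SE(b₁) = √(MSE/Sₓₓ) = √(127.413/202.1) = 0.794005.
t = (2.149 − 0.508) / 0.794005 = 2.067.
df = n − 2 = 315.
One-sided p ≈ 0.0198, which is < 0.025, so reject H₀.
There is evidence that the true slope on outdoor temperature exceeds 0.508 kWh/day per unit.

t = 2.067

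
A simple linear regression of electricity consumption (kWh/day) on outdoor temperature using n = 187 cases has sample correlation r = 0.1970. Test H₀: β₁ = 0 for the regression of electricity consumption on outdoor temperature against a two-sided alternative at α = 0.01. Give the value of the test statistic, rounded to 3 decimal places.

t = 2.733

t = r·√(n − 2)/√(1 − r²) = 0.1970·√185/√0.961191 = 2.733.
df = n − 2 = 185.
Two-sided p ≈ 0.0069, which is < 0.01, so reject H₀.
There is evidence of a linear association between outdoor temperature and electricity consumption.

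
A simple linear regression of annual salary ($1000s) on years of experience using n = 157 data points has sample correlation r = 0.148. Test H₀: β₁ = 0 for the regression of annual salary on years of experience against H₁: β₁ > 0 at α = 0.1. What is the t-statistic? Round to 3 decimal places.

t = r·√(n − 2)/√(1 − r²) = 0.148·√155/√0.978096 = 1.863.
df = n − 2 = 155.
One-sided p ≈ 0.0322, which is < 0.1, so reject H₀.
There is evidence of a linear association between years of experience and annual salary.

t = 1.863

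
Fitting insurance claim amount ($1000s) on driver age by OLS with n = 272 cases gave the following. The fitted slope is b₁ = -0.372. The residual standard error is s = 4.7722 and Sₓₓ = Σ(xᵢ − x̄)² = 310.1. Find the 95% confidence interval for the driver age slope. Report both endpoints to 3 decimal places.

SE(b₁) = s/√Sₓₓ = 4.7722/√310.1 = 0.270999.
df = n − 2 = 270.
t* = t_{0.025, 270} = 1.968789.
Margin = t* × SE = 1.968789 × 0.270999 = 0.53354.
CI: -0.372 ± 0.53354 → (-0.906, 0.162).
With 95% confidence, each one-unit increase in driver age is associated with a change of between -0.906 and 0.162 $1000s in insurance claim amount.

(-0.906, 0.162)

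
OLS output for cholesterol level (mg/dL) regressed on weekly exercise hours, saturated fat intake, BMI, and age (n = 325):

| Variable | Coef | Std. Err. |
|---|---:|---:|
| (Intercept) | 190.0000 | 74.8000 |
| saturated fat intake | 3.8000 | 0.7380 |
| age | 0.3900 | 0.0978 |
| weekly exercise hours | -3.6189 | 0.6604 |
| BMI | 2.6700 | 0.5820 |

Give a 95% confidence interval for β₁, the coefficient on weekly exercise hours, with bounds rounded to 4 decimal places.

(-4.9182, -2.3196)

Read off: b = -3.6189, SE = 0.6604 for weekly exercise hours.
df = n − k − 1 = 325 − 4 − 1 = 320.
t* = t_{0.025, 320} = 1.967405.
Margin = t* × SE = 1.967405 × 0.6604 = 1.299274.
CI: -3.6189 ± 1.299274 → (-4.9182, -2.3196).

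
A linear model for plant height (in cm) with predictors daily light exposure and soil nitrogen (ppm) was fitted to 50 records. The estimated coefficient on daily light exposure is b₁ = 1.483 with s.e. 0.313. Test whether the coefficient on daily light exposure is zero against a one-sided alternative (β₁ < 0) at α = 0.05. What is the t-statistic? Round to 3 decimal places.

H₀: β₁ = 0 vs H₁: β₁ < 0.
t = (b₁ − β₁⁰)/SE = 1.483 / 0.313 = 4.738.
df = n − k − 1 = 50 − 2 − 1 = 47.
One-sided p ≈ 1.0000, which is ≥ 0.05, so fail to reject H₀.
The data do not give significant evidence that the true slope on daily light exposure is negative, holding the other predictors fixed.

t = 4.738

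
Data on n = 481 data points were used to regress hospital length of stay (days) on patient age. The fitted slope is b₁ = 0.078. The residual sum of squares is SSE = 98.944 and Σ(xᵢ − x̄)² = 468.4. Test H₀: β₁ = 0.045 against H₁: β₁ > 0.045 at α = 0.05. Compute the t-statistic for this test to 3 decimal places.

MSE = SSE/(n − 2) = 98.944/479 = 0.206564.
SE(b₁) = √(MSE/Sₓₓ) = √(0.206564/468.4) = 0.021.
t = (0.078 − 0.045) / 0.021 = 1.571.
df = n − 2 = 479.
One-sided p ≈ 0.0584, which is ≥ 0.05, so fail to reject H₀.
The data do not give significant evidence that the true slope on patient age exceeds 0.045 days per unit.

t = 1.571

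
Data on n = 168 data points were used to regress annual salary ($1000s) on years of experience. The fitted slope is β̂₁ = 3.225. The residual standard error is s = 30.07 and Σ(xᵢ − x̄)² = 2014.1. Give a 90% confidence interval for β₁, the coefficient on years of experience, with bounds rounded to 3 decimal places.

SE(β̂₁) = s/√Sₓₓ = 30.07/√2014.1 = 0.670028.
df = n − 2 = 166.
t* = t_{0.05, 166} = 1.654085.
Margin = t* × SE = 1.654085 × 0.670028 = 1.10828.
CI: 3.225 ± 1.10828 → (2.117, 4.333).
With 90% confidence, each one-unit increase in years of experience is associated with a change of between 2.117 and 4.333 $1000s in annual salary.

(2.117, 4.333)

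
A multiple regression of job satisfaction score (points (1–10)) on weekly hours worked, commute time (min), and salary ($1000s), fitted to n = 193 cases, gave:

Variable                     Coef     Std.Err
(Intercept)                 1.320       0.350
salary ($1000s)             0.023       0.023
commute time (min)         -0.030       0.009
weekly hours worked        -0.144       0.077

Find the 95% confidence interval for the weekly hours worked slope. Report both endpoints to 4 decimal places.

Read off: b = -0.144, SE = 0.077 for weekly hours worked.
df = n − k − 1 = 193 − 3 − 1 = 189.
t* = t_{0.025, 189} = 1.972595.
Margin = t* × SE = 1.972595 × 0.077 = 0.151890.
CI: -0.144 ± 0.151890 → (-0.2959, 0.0079).

(-0.2959, 0.0079)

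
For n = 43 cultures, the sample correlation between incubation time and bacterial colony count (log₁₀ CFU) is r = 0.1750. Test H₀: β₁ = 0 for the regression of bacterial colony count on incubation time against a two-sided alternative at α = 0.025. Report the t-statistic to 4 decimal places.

t = 1.1381

t = r·√(n − 2)/√(1 − r²) = 0.1750·√41/√0.969375 = 1.1381.
df = n − 2 = 41.
Two-sided p ≈ 0.2617, which is ≥ 0.025, so fail to reject H₀.
The data do not give significant evidence of a linear association between incubation time and bacterial colony count.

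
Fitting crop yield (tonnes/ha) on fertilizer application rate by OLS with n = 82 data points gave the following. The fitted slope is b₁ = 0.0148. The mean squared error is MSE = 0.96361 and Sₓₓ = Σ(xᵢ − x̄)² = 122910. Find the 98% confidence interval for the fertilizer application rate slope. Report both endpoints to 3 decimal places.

SE(b₁) = √(MSE/Sₓₓ) = √(0.96361/122910) = 0.00279999.
df = n − 2 = 80.
t* = t_{0.01, 80} = 2.373868.
Margin = t* × SE = 2.373868 × 0.00279999 = 0.00665.
CI: 0.0148 ± 0.00665 → (0.008, 0.021).
With 98% confidence, each one-unit increase in fertilizer application rate is associated with a change of between 0.008 and 0.021 tonnes/ha in crop yield.

(0.008, 0.021)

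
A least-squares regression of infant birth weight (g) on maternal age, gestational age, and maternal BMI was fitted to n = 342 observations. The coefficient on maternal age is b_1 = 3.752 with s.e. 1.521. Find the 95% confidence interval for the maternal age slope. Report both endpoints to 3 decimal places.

df = n − k − 1 = 342 − 3 − 1 = 338.
t* = t_{0.025, 338} = 1.967007.
Margin = t* × SE = 1.967007 × 1.521 = 2.99182.
CI: 3.752 ± 2.99182 → (0.760, 6.744).
With 95% confidence, each one-unit increase in maternal age is associated with a change of between 0.760 and 6.744 g in infant birth weight, holding the other predictors fixed.

(0.760, 6.744)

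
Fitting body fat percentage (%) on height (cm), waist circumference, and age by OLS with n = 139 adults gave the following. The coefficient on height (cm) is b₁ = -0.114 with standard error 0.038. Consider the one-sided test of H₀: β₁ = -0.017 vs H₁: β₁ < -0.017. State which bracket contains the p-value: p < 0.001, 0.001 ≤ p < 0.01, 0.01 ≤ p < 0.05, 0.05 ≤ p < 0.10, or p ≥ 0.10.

0.001 ≤ p < 0.01

t = (-0.114 − (-0.017)) / 0.038 = -2.553.
df = n − k − 1 = 139 − 3 − 1 = 135.
One-sided p = P(T_{135} < t) ≈ 0.0059.
So 0.001 ≤ p < 0.01.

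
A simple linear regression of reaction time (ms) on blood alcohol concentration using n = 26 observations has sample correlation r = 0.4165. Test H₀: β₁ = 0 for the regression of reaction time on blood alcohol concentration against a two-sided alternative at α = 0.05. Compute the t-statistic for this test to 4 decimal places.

t = 2.2444

t = r·√(n − 2)/√(1 − r²) = 0.4165·√24/√0.826528 = 2.2444.
df = n − 2 = 24.
Two-sided p ≈ 0.0343, which is < 0.05, so reject H₀.
There is evidence of a linear association between blood alcohol concentration and reaction time.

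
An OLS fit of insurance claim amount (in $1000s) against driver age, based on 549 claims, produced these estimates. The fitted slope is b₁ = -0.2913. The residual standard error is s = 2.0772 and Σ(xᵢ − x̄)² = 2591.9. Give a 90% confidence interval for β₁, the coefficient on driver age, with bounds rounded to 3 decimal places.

SE(b₁) = s/√Sₓₓ = 2.0772/√2591.9 = 0.0408008.
df = n − 2 = 547.
t* = t_{0.05, 547} = 1.647644.
Margin = t* × SE = 1.647644 × 0.0408008 = 0.06723.
CI: -0.2913 ± 0.06723 → (-0.359, -0.224).
With 90% confidence, each one-unit increase in driver age is associated with a change of between -0.359 and -0.224 $1000s in insurance claim amount.

(-0.359, -0.224)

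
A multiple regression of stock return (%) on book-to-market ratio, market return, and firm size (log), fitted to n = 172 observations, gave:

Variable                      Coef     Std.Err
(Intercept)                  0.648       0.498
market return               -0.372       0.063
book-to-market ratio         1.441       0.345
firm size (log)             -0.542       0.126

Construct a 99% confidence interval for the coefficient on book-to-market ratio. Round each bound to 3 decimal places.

(0.542, 2.340)

Read off: b = 1.441, SE = 0.345 for book-to-market ratio.
df = n − k − 1 = 172 − 3 − 1 = 168.
t* = t_{0.005, 168} = 2.60541.
Margin = t* × SE = 2.60541 × 0.345 = 0.89887.
CI: 1.441 ± 0.89887 → (0.542, 2.340).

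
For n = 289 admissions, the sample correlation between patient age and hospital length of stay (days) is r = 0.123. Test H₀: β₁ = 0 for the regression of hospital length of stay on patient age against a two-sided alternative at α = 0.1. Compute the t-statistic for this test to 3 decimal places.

t = r·√(n − 2)/√(1 − r²) = 0.123·√287/√0.984871 = 2.100.
df = n − 2 = 287.
Two-sided p ≈ 0.0366, which is < 0.1, so reject H₀.
There is evidence of a linear association between patient age and hospital length of stay.

t = 2.100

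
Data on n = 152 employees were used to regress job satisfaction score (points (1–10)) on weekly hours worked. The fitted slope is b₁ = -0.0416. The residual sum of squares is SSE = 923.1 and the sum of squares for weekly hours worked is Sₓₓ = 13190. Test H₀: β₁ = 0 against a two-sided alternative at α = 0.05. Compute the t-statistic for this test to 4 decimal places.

t = -1.9259

MSE = SSE/(n − 2) = 923.1/150 = 6.154.
SE(b₁) = √(MSE/Sₓₓ) = √(6.154/13190) = 0.0216001.
t = -0.0416 / 0.0216001 = -1.9259.
df = n − 2 = 150.
Two-sided p ≈ 0.0560, which is ≥ 0.05, so fail to reject H₀.
The data do not give significant evidence of an association between weekly hours worked and job satisfaction score.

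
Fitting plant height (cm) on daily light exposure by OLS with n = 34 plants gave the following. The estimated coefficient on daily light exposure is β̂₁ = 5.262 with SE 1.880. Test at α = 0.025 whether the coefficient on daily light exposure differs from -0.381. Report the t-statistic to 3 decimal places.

t = 3.002

H₀: β₁ = -0.381 vs H₁: β₁ ≠ -0.381.
t = (β̂₁ − β₁⁰)/SE = (5.262 − (-0.381)) / 1.880 = 3.002.
df = n − 2 = 34 − 2 = 32.
Two-sided p ≈ 0.0052, which is < 0.025, so reject H₀.
There is evidence that the true slope on daily light exposure differs from -0.381 cm per unit.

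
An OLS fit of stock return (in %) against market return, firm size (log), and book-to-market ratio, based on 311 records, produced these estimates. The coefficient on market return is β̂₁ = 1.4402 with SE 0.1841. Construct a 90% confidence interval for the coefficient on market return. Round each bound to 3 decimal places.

(1.136, 1.744)

df = n − k − 1 = 311 − 3 − 1 = 307.
t* = t_{0.05, 307} = 1.649832.
Margin = t* × SE = 1.649832 × 0.1841 = 0.30373.
CI: 1.4402 ± 0.30373 → (1.136, 1.744).
With 90% confidence, each one-unit increase in market return is associated with a change of between 1.136 and 1.744 % in stock return, holding the other predictors fixed.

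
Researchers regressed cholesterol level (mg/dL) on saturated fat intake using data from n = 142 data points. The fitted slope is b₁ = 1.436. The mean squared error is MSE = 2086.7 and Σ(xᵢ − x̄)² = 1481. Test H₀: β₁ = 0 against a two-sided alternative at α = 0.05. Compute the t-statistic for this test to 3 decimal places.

SE(b₁) = √(MSE/Sₓₓ) = √(2086.7/1481) = 1.187.
t = 1.436 / 1.187 = 1.210.
df = n − 2 = 140.
Two-sided p ≈ 0.2284, which is ≥ 0.05, so fail to reject H₀.
The data do not give significant evidence of an association between saturated fat intake and cholesterol level.

t = 1.210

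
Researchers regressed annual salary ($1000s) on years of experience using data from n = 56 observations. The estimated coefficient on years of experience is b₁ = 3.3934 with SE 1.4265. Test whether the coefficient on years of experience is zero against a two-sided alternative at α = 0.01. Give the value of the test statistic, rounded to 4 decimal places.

H₀: β₁ = 0 vs H₁: β₁ ≠ 0.
t = (b₁ − β₁⁰)/SE = 3.3934 / 1.4265 = 2.3788.
df = n − 2 = 56 − 2 = 54.
Two-sided p ≈ 0.0209, which is ≥ 0.01, so fail to reject H₀.
The data do not give significant evidence of an association between years of experience and annual salary.

t = 2.3788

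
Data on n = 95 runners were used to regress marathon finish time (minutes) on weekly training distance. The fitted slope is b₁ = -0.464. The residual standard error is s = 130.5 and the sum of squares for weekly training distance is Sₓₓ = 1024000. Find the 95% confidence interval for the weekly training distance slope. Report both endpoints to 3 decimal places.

(-0.720, -0.208)

SE(b₁) = s/√Sₓₓ = 130.5/√1024000 = 0.128962.
df = n − 2 = 93.
t* = t_{0.025, 93} = 1.985802.
Margin = t* × SE = 1.985802 × 0.128962 = 0.25609.
CI: -0.464 ± 0.25609 → (-0.720, -0.208).
With 95% confidence, each one-unit increase in weekly training distance is associated with a change of between -0.720 and -0.208 minutes in marathon finish time.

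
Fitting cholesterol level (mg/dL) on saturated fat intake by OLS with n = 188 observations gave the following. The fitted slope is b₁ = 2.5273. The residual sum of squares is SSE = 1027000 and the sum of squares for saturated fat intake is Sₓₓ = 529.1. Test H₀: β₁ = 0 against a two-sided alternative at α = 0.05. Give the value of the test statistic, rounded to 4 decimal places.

t = 0.7823

MSE = SSE/(n − 2) = 1027000/186 = 5521.51.
SE(b₁) = √(MSE/Sₓₓ) = √(5521.51/529.1) = 3.23043.
t = 2.5273 / 3.23043 = 0.7823.
df = n − 2 = 186.
Two-sided p ≈ 0.4350, which is ≥ 0.05, so fail to reject H₀.
The data do not give significant evidence of an association between saturated fat intake and cholesterol level.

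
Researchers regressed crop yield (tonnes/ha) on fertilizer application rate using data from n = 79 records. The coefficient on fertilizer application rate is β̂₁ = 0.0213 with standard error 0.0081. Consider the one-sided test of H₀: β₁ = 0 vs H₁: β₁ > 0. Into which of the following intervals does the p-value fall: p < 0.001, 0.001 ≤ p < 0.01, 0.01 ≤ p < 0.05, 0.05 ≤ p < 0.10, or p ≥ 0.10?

0.001 ≤ p < 0.01

t = 0.0213 / 0.0081 = 2.630.
df = n − 2 = 79 − 2 = 77.
One-sided p = P(T_{77} > t) ≈ 0.0052.
So 0.001 ≤ p < 0.01.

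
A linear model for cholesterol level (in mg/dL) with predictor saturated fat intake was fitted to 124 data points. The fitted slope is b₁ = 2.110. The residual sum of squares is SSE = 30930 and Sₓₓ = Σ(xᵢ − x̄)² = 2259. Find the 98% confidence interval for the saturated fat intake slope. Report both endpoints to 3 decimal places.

(1.320, 2.900)

MSE = SSE/(n − 2) = 30930/122 = 253.525.
SE(b₁) = √(MSE/Sₓₓ) = √(253.525/2259) = 0.335005.
df = n − 2 = 122.
t* = t_{0.01, 122} = 2.357302.
Margin = t* × SE = 2.357302 × 0.335005 = 0.78971.
CI: 2.110 ± 0.78971 → (1.320, 2.900).
With 98% confidence, each one-unit increase in saturated fat intake is associated with a change of between 1.320 and 2.900 mg/dL in cholesterol level.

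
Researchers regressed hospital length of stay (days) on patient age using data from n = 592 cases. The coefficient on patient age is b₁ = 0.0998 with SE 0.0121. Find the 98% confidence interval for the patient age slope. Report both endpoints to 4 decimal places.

df = n − 2 = 592 − 2 = 590.
t* = t_{0.01, 590} = 2.332685.
Margin = t* × SE = 2.332685 × 0.0121 = 0.028225.
CI: 0.0998 ± 0.028225 → (0.0716, 0.1280).
With 98% confidence, each one-unit increase in patient age is associated with a change of between 0.0716 and 0.1280 days in hospital length of stay.

(0.0716, 0.1280)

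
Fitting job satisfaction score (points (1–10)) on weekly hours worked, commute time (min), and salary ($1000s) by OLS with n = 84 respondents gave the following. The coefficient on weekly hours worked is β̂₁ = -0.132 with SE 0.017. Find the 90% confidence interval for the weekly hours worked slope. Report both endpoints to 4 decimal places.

df = n − k − 1 = 84 − 3 − 1 = 80.
t* = t_{0.05, 80} = 1.664125.
Margin = t* × SE = 1.664125 × 0.017 = 0.028290.
CI: -0.132 ± 0.028290 → (-0.1603, -0.1037).
With 90% confidence, each one-unit increase in weekly hours worked is associated with a change of between -0.1603 and -0.1037 points (1–10) in job satisfaction score, holding the other predictors fixed.

(-0.1603, -0.1037)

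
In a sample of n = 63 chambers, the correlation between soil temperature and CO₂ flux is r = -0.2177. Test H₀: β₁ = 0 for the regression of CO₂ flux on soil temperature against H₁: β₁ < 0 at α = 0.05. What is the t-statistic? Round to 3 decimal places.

t = r·√(n − 2)/√(1 − r²) = -0.2177·√61/√0.952607 = -1.742.
df = n − 2 = 61.
One-sided p ≈ 0.0433, which is < 0.05, so reject H₀.
There is evidence of a linear association between soil temperature and CO₂ flux.

t = -1.742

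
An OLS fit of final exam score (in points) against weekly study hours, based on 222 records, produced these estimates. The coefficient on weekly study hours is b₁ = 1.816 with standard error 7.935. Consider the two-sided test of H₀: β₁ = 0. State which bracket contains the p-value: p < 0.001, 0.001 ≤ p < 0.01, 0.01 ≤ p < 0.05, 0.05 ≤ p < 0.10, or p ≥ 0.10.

t = 1.816 / 7.935 = 0.229.
df = n − 2 = 222 − 2 = 220.
Two-sided p = 2·P(T_{220} > |t|) ≈ 0.8192.
So p ≥ 0.10.

p ≥ 0.10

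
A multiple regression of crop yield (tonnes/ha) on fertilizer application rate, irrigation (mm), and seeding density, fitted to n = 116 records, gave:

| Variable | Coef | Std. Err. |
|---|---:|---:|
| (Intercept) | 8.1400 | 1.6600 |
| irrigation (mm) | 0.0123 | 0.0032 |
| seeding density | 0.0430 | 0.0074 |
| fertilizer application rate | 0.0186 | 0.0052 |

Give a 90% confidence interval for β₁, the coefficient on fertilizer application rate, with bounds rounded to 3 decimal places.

(0.010, 0.027)

Read off: b = 0.0186, SE = 0.0052 for fertilizer application rate.
df = n − k − 1 = 116 − 3 − 1 = 112.
t* = t_{0.05, 112} = 1.658573.
Margin = t* × SE = 1.658573 × 0.0052 = 0.00862.
CI: 0.0186 ± 0.00862 → (0.010, 0.027).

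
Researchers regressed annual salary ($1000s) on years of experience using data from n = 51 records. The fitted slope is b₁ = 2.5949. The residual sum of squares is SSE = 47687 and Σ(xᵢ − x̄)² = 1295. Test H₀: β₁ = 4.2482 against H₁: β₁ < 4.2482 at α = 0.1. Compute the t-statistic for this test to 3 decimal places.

MSE = SSE/(n − 2) = 47687/49 = 973.204.
SE(b₁) = √(MSE/Sₓₓ) = √(973.204/1295) = 0.866896.
t = (2.5949 − 4.2482) / 0.866896 = -1.907.
df = n − 2 = 49.
One-sided p ≈ 0.0312, which is < 0.1, so reject H₀.
There is evidence that the true slope on years of experience is below 4.2482 $1000s per unit.

t = -1.907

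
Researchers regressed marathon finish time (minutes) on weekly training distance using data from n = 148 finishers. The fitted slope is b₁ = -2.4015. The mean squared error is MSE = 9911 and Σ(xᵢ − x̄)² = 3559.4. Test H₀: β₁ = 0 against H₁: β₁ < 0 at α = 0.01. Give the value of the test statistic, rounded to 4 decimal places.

SE(b₁) = √(MSE/Sₓₓ) = √(9911/3559.4) = 1.66867.
t = -2.4015 / 1.66867 = -1.4392.
df = n − 2 = 146.
One-sided p ≈ 0.0761, which is ≥ 0.01, so fail to reject H₀.
The data do not give significant evidence that the true slope on weekly training distance is negative.

t = -1.4392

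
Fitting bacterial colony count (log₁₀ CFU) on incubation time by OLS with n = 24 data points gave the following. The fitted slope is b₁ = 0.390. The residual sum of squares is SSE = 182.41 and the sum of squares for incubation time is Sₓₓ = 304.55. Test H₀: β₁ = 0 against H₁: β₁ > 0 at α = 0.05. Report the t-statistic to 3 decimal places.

t = 2.364

MSE = SSE/(n − 2) = 182.41/22 = 8.29136.
SE(b₁) = √(MSE/Sₓₓ) = √(8.29136/304.55) = 0.165.
t = 0.390 / 0.165 = 2.364.
df = n − 2 = 22.
One-sided p ≈ 0.0137, which is < 0.05, so reject H₀.
There is evidence that the true slope on incubation time is positive.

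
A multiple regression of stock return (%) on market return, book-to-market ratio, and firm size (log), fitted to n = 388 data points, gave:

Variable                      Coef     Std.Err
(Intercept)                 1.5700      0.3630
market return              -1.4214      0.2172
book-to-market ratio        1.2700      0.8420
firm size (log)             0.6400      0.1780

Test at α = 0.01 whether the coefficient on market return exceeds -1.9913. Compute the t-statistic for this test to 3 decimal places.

t = 2.624

Read off: b = -1.4214, SE = 0.2172 for market return.
H₀: β₁ = -1.9913 vs H₁: β₁ > -1.9913.
t = (-1.4214 − (-1.9913)) / 0.2172 = 2.624.
df = n − k − 1 = 388 − 3 − 1 = 384.
One-sided p ≈ 0.0045, which is < 0.01, so reject H₀.
There is evidence that the true slope on market return exceeds -1.9913 % per unit, holding the other predictors fixed.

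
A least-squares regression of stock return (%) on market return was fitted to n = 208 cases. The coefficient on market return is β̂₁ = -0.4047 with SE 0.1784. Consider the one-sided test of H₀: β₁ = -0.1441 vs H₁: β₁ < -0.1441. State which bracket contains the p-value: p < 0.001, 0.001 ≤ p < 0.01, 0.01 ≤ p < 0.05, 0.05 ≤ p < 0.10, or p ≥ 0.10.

t = (-0.4047 − (-0.1441)) / 0.1784 = -1.461.
df = n − 2 = 208 − 2 = 206.
One-sided p = P(T_{206} < t) ≈ 0.0728.
So 0.05 ≤ p < 0.10.

0.05 ≤ p < 0.10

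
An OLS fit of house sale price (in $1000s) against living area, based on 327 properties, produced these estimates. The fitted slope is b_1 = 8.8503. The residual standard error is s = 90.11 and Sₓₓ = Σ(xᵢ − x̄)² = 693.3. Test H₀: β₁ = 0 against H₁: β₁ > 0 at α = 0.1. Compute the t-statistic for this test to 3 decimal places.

SE(b_1) = s/√Sₓₓ = 90.11/√693.3 = 3.42226.
t = 8.8503 / 3.42226 = 2.586.
df = n − 2 = 325.
One-sided p ≈ 0.0051, which is < 0.1, so reject H₀.
There is evidence that the true slope on living area is positive.

t = 2.586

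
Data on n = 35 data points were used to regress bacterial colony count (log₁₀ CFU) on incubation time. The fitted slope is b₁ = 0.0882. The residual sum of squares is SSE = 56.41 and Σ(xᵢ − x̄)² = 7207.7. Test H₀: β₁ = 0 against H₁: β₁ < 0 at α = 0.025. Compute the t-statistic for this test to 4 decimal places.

MSE = SSE/(n − 2) = 56.41/33 = 1.70939.
SE(b₁) = √(MSE/Sₓₓ) = √(1.70939/7207.7) = 0.0154001.
t = 0.0882 / 0.0154001 = 5.7272.
df = n − 2 = 33.
One-sided p ≈ 1.0000, which is ≥ 0.025, so fail to reject H₀.
The data do not give significant evidence that the true slope on incubation time is negative.

t = 5.7272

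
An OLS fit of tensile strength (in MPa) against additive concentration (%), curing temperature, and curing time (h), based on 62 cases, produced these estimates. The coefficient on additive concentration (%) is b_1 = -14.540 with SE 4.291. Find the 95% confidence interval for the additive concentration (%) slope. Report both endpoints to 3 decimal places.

df = n − k − 1 = 62 − 3 − 1 = 58.
t* = t_{0.025, 58} = 2.001717.
Margin = t* × SE = 2.001717 × 4.291 = 8.58937.
CI: -14.540 ± 8.58937 → (-23.129, -5.951).
With 95% confidence, each one-unit increase in additive concentration (%) is associated with a change of between -23.129 and -5.951 MPa in tensile strength, holding the other predictors fixed.

(-23.129, -5.951)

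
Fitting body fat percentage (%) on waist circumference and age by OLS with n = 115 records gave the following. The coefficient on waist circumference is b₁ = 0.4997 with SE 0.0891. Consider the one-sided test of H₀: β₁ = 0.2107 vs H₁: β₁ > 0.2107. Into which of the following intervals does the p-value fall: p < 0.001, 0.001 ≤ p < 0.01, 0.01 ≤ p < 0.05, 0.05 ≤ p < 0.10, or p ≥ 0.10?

p < 0.001

t = (0.4997 − 0.2107) / 0.0891 = 3.244.
df = n − k − 1 = 115 − 2 − 1 = 112.
One-sided p = P(T_{112} > t) ≈ 0.0008.
So p < 0.001.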